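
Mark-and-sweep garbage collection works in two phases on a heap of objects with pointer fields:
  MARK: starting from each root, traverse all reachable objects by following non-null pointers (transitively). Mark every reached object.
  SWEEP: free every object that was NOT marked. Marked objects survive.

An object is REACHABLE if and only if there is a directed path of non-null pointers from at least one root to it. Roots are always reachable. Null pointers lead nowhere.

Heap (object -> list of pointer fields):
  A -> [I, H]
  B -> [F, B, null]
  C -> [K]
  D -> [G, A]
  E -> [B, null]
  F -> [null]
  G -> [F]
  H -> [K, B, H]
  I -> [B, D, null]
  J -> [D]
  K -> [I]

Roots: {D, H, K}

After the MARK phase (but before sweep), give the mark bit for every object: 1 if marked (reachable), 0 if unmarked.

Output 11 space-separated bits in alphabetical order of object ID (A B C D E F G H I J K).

Roots: D H K
Mark D: refs=G A, marked=D
Mark H: refs=K B H, marked=D H
Mark K: refs=I, marked=D H K
Mark G: refs=F, marked=D G H K
Mark A: refs=I H, marked=A D G H K
Mark B: refs=F B null, marked=A B D G H K
Mark I: refs=B D null, marked=A B D G H I K
Mark F: refs=null, marked=A B D F G H I K
Unmarked (collected): C E J

Answer: 1 1 0 1 0 1 1 1 1 0 1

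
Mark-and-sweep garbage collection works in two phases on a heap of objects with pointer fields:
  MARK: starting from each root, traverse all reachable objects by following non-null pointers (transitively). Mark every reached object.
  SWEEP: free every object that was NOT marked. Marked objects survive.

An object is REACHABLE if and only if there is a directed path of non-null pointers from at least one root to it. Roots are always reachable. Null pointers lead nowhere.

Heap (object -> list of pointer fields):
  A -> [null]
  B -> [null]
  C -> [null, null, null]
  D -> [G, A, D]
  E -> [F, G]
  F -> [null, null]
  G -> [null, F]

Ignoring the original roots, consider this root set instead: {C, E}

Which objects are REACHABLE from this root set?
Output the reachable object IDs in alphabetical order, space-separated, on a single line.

Roots: C E
Mark C: refs=null null null, marked=C
Mark E: refs=F G, marked=C E
Mark F: refs=null null, marked=C E F
Mark G: refs=null F, marked=C E F G
Unmarked (collected): A B D

Answer: C E F G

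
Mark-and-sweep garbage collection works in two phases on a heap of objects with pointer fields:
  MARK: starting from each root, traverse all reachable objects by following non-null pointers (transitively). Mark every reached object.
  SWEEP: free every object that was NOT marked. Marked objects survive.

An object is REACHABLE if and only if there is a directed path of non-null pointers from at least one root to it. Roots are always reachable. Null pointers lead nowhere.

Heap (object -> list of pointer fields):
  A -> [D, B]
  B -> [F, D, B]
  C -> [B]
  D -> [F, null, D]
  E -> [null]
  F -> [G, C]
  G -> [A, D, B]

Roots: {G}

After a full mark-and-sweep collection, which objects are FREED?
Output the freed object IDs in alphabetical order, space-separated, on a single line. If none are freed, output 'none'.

Answer: E

Derivation:
Roots: G
Mark G: refs=A D B, marked=G
Mark A: refs=D B, marked=A G
Mark D: refs=F null D, marked=A D G
Mark B: refs=F D B, marked=A B D G
Mark F: refs=G C, marked=A B D F G
Mark C: refs=B, marked=A B C D F G
Unmarked (collected): E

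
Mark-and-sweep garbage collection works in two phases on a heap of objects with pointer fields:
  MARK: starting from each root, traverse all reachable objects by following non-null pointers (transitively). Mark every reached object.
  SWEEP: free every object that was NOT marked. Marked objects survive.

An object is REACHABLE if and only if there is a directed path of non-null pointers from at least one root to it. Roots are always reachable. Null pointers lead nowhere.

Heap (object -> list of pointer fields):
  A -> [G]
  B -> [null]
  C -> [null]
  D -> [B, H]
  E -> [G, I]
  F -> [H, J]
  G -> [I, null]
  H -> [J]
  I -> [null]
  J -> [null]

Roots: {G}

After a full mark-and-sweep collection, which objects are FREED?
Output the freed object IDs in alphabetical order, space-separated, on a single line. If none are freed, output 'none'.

Roots: G
Mark G: refs=I null, marked=G
Mark I: refs=null, marked=G I
Unmarked (collected): A B C D E F H J

Answer: A B C D E F H J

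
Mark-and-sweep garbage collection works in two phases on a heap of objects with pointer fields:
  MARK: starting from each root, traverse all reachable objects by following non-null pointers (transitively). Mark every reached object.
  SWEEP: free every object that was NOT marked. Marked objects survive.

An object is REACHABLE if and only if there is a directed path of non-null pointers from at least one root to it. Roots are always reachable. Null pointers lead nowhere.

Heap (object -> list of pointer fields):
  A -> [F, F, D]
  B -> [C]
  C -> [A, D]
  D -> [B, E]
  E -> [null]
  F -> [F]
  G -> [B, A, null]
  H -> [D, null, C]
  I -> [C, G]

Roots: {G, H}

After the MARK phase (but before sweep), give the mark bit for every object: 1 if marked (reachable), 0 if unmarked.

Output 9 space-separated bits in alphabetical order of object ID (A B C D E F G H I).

Answer: 1 1 1 1 1 1 1 1 0

Derivation:
Roots: G H
Mark G: refs=B A null, marked=G
Mark H: refs=D null C, marked=G H
Mark B: refs=C, marked=B G H
Mark A: refs=F F D, marked=A B G H
Mark D: refs=B E, marked=A B D G H
Mark C: refs=A D, marked=A B C D G H
Mark F: refs=F, marked=A B C D F G H
Mark E: refs=null, marked=A B C D E F G H
Unmarked (collected): I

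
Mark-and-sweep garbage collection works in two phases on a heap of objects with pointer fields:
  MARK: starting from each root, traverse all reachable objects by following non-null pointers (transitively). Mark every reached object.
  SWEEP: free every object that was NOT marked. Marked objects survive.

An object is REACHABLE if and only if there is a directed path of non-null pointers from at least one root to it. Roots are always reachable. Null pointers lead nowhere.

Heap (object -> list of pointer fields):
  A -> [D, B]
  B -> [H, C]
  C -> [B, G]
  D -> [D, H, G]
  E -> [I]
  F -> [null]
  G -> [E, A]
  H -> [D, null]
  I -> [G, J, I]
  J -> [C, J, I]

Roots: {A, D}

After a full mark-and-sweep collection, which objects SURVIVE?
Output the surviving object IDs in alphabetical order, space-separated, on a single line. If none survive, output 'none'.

Roots: A D
Mark A: refs=D B, marked=A
Mark D: refs=D H G, marked=A D
Mark B: refs=H C, marked=A B D
Mark H: refs=D null, marked=A B D H
Mark G: refs=E A, marked=A B D G H
Mark C: refs=B G, marked=A B C D G H
Mark E: refs=I, marked=A B C D E G H
Mark I: refs=G J I, marked=A B C D E G H I
Mark J: refs=C J I, marked=A B C D E G H I J
Unmarked (collected): F

Answer: A B C D E G H I J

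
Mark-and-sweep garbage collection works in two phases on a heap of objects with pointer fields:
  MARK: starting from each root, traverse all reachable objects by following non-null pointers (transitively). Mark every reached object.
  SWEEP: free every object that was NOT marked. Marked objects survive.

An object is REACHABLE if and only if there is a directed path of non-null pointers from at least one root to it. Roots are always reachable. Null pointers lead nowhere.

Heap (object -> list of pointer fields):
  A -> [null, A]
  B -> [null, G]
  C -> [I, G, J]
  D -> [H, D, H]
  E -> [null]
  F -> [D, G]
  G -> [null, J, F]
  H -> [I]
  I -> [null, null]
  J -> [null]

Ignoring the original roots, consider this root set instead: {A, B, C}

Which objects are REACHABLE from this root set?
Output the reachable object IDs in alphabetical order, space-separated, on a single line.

Roots: A B C
Mark A: refs=null A, marked=A
Mark B: refs=null G, marked=A B
Mark C: refs=I G J, marked=A B C
Mark G: refs=null J F, marked=A B C G
Mark I: refs=null null, marked=A B C G I
Mark J: refs=null, marked=A B C G I J
Mark F: refs=D G, marked=A B C F G I J
Mark D: refs=H D H, marked=A B C D F G I J
Mark H: refs=I, marked=A B C D F G H I J
Unmarked (collected): E

Answer: A B C D F G H I J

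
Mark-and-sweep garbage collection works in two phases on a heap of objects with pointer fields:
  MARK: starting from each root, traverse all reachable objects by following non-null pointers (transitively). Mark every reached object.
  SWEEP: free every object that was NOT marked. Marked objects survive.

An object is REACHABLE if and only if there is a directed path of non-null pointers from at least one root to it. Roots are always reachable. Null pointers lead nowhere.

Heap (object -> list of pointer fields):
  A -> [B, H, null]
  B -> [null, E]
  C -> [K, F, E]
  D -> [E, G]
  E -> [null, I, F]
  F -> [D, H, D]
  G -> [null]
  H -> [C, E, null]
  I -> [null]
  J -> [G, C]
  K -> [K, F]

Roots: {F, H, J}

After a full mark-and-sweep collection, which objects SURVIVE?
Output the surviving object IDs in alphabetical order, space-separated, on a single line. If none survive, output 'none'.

Roots: F H J
Mark F: refs=D H D, marked=F
Mark H: refs=C E null, marked=F H
Mark J: refs=G C, marked=F H J
Mark D: refs=E G, marked=D F H J
Mark C: refs=K F E, marked=C D F H J
Mark E: refs=null I F, marked=C D E F H J
Mark G: refs=null, marked=C D E F G H J
Mark K: refs=K F, marked=C D E F G H J K
Mark I: refs=null, marked=C D E F G H I J K
Unmarked (collected): A B

Answer: C D E F G H I J K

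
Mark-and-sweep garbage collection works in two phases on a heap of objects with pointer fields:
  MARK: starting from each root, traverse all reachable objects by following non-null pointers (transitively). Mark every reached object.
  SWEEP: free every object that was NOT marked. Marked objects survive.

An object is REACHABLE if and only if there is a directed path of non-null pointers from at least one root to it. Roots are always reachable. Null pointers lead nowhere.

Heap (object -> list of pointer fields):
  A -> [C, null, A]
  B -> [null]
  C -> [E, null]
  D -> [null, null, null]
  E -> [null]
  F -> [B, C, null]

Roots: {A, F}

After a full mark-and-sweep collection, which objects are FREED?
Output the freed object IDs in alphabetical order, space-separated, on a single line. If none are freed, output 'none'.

Roots: A F
Mark A: refs=C null A, marked=A
Mark F: refs=B C null, marked=A F
Mark C: refs=E null, marked=A C F
Mark B: refs=null, marked=A B C F
Mark E: refs=null, marked=A B C E F
Unmarked (collected): D

Answer: D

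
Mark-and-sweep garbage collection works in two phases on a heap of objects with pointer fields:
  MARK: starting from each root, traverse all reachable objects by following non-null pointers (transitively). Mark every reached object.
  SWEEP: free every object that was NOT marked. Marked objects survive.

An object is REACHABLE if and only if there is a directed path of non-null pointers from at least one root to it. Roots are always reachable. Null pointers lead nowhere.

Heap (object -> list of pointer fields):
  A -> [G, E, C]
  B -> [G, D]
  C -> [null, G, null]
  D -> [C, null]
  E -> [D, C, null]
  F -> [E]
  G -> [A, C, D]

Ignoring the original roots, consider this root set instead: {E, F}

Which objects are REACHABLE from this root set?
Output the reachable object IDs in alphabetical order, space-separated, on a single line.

Answer: A C D E F G

Derivation:
Roots: E F
Mark E: refs=D C null, marked=E
Mark F: refs=E, marked=E F
Mark D: refs=C null, marked=D E F
Mark C: refs=null G null, marked=C D E F
Mark G: refs=A C D, marked=C D E F G
Mark A: refs=G E C, marked=A C D E F G
Unmarked (collected): B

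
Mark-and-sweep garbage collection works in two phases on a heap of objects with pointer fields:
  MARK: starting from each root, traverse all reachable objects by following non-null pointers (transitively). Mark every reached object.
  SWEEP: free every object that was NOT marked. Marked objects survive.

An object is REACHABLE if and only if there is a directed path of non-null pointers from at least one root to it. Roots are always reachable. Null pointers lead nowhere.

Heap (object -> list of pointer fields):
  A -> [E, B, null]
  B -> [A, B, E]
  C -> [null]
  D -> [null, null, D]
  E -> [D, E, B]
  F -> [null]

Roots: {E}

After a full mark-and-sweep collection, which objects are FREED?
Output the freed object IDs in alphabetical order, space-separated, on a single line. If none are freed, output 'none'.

Roots: E
Mark E: refs=D E B, marked=E
Mark D: refs=null null D, marked=D E
Mark B: refs=A B E, marked=B D E
Mark A: refs=E B null, marked=A B D E
Unmarked (collected): C F

Answer: C F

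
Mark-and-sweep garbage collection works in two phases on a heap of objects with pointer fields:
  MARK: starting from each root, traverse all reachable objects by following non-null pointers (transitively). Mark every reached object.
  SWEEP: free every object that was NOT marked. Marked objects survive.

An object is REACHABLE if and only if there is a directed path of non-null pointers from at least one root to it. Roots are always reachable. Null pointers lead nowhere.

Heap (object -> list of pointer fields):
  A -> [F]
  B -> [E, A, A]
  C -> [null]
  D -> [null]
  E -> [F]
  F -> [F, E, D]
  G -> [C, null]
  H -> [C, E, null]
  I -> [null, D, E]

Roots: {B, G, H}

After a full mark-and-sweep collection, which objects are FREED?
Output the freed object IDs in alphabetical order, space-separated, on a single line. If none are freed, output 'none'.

Answer: I

Derivation:
Roots: B G H
Mark B: refs=E A A, marked=B
Mark G: refs=C null, marked=B G
Mark H: refs=C E null, marked=B G H
Mark E: refs=F, marked=B E G H
Mark A: refs=F, marked=A B E G H
Mark C: refs=null, marked=A B C E G H
Mark F: refs=F E D, marked=A B C E F G H
Mark D: refs=null, marked=A B C D E F G H
Unmarked (collected): I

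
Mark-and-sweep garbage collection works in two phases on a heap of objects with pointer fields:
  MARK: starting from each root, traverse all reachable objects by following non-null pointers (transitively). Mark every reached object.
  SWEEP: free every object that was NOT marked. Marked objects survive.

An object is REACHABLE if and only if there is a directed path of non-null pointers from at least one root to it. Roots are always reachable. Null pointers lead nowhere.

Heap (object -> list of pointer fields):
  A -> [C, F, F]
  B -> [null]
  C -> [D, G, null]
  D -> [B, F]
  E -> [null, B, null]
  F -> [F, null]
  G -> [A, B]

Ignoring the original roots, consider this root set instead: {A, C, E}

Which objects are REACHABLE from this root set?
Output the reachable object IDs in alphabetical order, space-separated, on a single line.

Roots: A C E
Mark A: refs=C F F, marked=A
Mark C: refs=D G null, marked=A C
Mark E: refs=null B null, marked=A C E
Mark F: refs=F null, marked=A C E F
Mark D: refs=B F, marked=A C D E F
Mark G: refs=A B, marked=A C D E F G
Mark B: refs=null, marked=A B C D E F G
Unmarked (collected): (none)

Answer: A B C D E F G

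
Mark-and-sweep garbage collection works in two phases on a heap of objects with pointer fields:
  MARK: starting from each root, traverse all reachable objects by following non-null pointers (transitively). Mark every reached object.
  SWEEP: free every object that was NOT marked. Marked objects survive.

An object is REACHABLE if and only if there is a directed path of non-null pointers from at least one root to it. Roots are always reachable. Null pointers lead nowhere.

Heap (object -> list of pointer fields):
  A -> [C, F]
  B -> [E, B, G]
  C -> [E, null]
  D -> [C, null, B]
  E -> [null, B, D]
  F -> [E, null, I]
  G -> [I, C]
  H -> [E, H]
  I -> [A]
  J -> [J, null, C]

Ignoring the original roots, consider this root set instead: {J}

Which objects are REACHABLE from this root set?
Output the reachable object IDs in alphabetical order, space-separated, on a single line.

Answer: A B C D E F G I J

Derivation:
Roots: J
Mark J: refs=J null C, marked=J
Mark C: refs=E null, marked=C J
Mark E: refs=null B D, marked=C E J
Mark B: refs=E B G, marked=B C E J
Mark D: refs=C null B, marked=B C D E J
Mark G: refs=I C, marked=B C D E G J
Mark I: refs=A, marked=B C D E G I J
Mark A: refs=C F, marked=A B C D E G I J
Mark F: refs=E null I, marked=A B C D E F G I J
Unmarked (collected): H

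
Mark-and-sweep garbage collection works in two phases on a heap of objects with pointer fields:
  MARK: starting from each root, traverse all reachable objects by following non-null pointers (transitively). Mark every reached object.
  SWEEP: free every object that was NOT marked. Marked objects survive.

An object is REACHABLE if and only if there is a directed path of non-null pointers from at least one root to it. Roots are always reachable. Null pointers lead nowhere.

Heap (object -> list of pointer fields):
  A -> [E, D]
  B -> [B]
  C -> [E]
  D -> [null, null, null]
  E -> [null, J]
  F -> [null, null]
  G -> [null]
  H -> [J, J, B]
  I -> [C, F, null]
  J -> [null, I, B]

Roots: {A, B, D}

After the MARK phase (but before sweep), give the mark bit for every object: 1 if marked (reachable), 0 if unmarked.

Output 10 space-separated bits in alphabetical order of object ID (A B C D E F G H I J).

Answer: 1 1 1 1 1 1 0 0 1 1

Derivation:
Roots: A B D
Mark A: refs=E D, marked=A
Mark B: refs=B, marked=A B
Mark D: refs=null null null, marked=A B D
Mark E: refs=null J, marked=A B D E
Mark J: refs=null I B, marked=A B D E J
Mark I: refs=C F null, marked=A B D E I J
Mark C: refs=E, marked=A B C D E I J
Mark F: refs=null null, marked=A B C D E F I J
Unmarked (collected): G H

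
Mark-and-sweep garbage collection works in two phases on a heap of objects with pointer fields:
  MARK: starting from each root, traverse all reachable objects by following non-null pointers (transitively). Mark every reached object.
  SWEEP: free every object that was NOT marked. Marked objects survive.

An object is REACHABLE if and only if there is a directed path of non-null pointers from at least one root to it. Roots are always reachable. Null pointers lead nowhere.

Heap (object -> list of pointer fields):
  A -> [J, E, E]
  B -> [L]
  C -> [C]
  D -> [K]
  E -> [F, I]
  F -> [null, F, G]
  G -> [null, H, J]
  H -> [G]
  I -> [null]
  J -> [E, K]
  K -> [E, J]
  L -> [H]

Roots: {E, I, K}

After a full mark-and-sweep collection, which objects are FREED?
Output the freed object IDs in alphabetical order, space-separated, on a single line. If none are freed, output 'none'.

Answer: A B C D L

Derivation:
Roots: E I K
Mark E: refs=F I, marked=E
Mark I: refs=null, marked=E I
Mark K: refs=E J, marked=E I K
Mark F: refs=null F G, marked=E F I K
Mark J: refs=E K, marked=E F I J K
Mark G: refs=null H J, marked=E F G I J K
Mark H: refs=G, marked=E F G H I J K
Unmarked (collected): A B C D L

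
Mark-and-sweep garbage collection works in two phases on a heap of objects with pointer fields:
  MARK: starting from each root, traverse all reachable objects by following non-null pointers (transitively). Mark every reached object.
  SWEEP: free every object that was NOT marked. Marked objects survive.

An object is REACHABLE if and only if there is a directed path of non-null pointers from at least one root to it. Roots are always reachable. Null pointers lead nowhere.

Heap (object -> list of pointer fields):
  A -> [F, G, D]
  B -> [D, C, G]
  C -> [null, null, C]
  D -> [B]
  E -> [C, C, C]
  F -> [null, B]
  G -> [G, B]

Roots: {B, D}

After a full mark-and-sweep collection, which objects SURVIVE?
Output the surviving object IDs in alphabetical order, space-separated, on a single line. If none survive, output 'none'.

Roots: B D
Mark B: refs=D C G, marked=B
Mark D: refs=B, marked=B D
Mark C: refs=null null C, marked=B C D
Mark G: refs=G B, marked=B C D G
Unmarked (collected): A E F

Answer: B C D G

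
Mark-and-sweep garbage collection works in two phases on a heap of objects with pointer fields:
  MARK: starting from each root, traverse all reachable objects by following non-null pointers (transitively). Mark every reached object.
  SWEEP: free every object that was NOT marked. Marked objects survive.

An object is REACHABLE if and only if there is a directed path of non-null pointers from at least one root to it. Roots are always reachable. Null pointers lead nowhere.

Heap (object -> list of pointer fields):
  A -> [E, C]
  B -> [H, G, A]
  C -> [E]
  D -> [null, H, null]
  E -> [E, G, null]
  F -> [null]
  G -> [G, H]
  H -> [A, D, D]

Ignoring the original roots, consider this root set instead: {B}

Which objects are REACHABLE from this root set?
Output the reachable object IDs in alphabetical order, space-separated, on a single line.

Answer: A B C D E G H

Derivation:
Roots: B
Mark B: refs=H G A, marked=B
Mark H: refs=A D D, marked=B H
Mark G: refs=G H, marked=B G H
Mark A: refs=E C, marked=A B G H
Mark D: refs=null H null, marked=A B D G H
Mark E: refs=E G null, marked=A B D E G H
Mark C: refs=E, marked=A B C D E G H
Unmarked (collected): F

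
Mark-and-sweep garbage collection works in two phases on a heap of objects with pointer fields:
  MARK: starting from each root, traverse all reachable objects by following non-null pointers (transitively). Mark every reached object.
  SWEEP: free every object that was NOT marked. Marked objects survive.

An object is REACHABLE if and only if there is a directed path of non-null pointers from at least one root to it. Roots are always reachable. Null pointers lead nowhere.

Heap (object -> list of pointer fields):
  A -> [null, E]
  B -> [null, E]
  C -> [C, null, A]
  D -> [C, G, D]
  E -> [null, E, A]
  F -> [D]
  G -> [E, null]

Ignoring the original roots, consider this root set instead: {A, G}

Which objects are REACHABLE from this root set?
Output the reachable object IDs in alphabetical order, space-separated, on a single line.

Answer: A E G

Derivation:
Roots: A G
Mark A: refs=null E, marked=A
Mark G: refs=E null, marked=A G
Mark E: refs=null E A, marked=A E G
Unmarked (collected): B C D F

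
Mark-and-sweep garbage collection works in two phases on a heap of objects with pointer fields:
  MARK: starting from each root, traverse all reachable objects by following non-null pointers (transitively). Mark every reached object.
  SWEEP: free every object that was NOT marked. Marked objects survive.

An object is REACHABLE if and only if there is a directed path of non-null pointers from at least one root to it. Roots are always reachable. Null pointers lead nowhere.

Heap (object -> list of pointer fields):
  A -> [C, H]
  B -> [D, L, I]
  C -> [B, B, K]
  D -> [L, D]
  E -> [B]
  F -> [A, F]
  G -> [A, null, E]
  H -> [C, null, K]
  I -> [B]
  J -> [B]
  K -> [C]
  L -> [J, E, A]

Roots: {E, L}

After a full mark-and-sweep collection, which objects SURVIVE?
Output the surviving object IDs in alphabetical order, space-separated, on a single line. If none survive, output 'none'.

Answer: A B C D E H I J K L

Derivation:
Roots: E L
Mark E: refs=B, marked=E
Mark L: refs=J E A, marked=E L
Mark B: refs=D L I, marked=B E L
Mark J: refs=B, marked=B E J L
Mark A: refs=C H, marked=A B E J L
Mark D: refs=L D, marked=A B D E J L
Mark I: refs=B, marked=A B D E I J L
Mark C: refs=B B K, marked=A B C D E I J L
Mark H: refs=C null K, marked=A B C D E H I J L
Mark K: refs=C, marked=A B C D E H I J K L
Unmarked (collected): F G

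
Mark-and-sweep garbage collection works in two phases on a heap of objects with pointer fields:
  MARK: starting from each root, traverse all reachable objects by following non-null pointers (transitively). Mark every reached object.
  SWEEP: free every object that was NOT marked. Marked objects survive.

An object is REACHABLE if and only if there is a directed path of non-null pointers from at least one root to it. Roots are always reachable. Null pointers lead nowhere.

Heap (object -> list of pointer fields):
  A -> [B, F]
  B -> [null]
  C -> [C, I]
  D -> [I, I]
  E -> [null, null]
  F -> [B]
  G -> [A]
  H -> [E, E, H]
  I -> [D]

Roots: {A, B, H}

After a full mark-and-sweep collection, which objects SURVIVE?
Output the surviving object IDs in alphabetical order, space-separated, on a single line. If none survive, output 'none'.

Answer: A B E F H

Derivation:
Roots: A B H
Mark A: refs=B F, marked=A
Mark B: refs=null, marked=A B
Mark H: refs=E E H, marked=A B H
Mark F: refs=B, marked=A B F H
Mark E: refs=null null, marked=A B E F H
Unmarked (collected): C D G I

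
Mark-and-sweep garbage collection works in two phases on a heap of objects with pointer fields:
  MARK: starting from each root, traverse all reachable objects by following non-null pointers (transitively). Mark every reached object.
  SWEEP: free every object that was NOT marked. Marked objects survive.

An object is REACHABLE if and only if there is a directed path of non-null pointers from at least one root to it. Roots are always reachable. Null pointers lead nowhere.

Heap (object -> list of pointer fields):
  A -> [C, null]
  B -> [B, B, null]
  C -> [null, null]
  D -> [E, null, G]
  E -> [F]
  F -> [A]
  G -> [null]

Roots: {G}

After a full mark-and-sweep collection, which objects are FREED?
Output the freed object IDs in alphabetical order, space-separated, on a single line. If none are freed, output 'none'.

Answer: A B C D E F

Derivation:
Roots: G
Mark G: refs=null, marked=G
Unmarked (collected): A B C D E F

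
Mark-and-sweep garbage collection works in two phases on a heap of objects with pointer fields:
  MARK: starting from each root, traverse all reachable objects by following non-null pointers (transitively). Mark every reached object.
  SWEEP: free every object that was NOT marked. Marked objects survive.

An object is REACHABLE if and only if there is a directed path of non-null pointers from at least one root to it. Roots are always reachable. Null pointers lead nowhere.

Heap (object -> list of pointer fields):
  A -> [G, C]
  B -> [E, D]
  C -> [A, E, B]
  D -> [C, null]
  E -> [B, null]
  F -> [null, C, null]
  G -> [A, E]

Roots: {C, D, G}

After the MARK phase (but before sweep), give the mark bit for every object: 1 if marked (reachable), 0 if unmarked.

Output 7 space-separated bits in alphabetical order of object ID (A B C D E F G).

Roots: C D G
Mark C: refs=A E B, marked=C
Mark D: refs=C null, marked=C D
Mark G: refs=A E, marked=C D G
Mark A: refs=G C, marked=A C D G
Mark E: refs=B null, marked=A C D E G
Mark B: refs=E D, marked=A B C D E G
Unmarked (collected): F

Answer: 1 1 1 1 1 0 1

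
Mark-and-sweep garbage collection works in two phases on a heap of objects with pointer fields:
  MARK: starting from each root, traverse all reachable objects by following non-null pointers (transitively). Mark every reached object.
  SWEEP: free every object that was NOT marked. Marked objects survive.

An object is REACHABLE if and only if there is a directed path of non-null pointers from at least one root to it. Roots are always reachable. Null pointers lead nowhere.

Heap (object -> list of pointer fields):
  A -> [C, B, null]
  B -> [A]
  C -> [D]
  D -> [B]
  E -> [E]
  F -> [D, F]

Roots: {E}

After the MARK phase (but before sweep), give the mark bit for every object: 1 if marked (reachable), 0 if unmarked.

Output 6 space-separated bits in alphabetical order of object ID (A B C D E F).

Roots: E
Mark E: refs=E, marked=E
Unmarked (collected): A B C D F

Answer: 0 0 0 0 1 0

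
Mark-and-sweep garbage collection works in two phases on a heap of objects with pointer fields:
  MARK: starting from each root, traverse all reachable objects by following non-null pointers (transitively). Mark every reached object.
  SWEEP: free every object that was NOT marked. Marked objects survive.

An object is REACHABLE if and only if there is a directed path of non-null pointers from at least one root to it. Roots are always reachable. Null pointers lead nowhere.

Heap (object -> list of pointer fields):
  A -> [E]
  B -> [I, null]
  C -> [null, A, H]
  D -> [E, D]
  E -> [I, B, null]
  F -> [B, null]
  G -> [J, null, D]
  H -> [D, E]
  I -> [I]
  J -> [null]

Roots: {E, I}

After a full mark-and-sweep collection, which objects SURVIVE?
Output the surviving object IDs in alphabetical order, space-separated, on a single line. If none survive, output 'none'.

Answer: B E I

Derivation:
Roots: E I
Mark E: refs=I B null, marked=E
Mark I: refs=I, marked=E I
Mark B: refs=I null, marked=B E I
Unmarked (collected): A C D F G H J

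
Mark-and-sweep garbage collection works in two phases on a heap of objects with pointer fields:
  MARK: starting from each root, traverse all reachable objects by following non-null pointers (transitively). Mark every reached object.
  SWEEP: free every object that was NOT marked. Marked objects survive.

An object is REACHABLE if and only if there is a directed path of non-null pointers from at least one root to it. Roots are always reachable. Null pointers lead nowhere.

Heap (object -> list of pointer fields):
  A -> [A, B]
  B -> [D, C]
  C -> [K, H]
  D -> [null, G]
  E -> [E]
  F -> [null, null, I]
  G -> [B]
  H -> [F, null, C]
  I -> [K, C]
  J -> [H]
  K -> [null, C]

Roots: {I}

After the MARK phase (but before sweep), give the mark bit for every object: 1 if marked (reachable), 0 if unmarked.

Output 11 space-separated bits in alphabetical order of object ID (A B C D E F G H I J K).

Answer: 0 0 1 0 0 1 0 1 1 0 1

Derivation:
Roots: I
Mark I: refs=K C, marked=I
Mark K: refs=null C, marked=I K
Mark C: refs=K H, marked=C I K
Mark H: refs=F null C, marked=C H I K
Mark F: refs=null null I, marked=C F H I K
Unmarked (collected): A B D E G J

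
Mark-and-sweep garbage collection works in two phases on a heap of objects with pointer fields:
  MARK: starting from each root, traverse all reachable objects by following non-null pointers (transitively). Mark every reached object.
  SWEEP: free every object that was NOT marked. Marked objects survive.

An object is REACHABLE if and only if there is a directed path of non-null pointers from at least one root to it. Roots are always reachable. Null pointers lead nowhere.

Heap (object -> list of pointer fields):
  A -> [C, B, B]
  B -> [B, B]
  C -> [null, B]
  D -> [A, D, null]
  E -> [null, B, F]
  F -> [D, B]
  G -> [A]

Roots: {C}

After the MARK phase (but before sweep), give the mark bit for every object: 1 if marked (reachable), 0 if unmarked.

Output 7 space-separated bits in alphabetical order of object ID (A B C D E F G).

Roots: C
Mark C: refs=null B, marked=C
Mark B: refs=B B, marked=B C
Unmarked (collected): A D E F G

Answer: 0 1 1 0 0 0 0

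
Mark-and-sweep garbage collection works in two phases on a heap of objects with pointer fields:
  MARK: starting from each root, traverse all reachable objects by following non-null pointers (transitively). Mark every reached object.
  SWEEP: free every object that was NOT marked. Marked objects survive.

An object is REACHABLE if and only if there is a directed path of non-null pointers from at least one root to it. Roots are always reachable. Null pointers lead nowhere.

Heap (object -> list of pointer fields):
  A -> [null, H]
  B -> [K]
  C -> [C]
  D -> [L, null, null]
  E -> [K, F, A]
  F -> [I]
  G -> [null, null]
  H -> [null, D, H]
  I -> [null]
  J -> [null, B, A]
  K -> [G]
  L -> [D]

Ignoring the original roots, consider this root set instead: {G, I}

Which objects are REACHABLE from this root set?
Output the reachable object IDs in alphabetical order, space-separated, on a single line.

Answer: G I

Derivation:
Roots: G I
Mark G: refs=null null, marked=G
Mark I: refs=null, marked=G I
Unmarked (collected): A B C D E F H J K L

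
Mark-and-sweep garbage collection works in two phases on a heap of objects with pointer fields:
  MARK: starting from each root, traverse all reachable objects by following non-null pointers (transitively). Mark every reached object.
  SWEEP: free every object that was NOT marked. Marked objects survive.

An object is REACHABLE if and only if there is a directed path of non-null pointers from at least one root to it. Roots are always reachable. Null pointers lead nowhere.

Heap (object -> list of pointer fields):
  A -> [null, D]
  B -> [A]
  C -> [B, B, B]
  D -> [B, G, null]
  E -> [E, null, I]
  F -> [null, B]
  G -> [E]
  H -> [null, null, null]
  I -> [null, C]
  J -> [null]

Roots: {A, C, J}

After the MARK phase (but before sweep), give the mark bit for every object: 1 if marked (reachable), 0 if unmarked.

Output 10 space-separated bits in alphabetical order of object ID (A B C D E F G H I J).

Roots: A C J
Mark A: refs=null D, marked=A
Mark C: refs=B B B, marked=A C
Mark J: refs=null, marked=A C J
Mark D: refs=B G null, marked=A C D J
Mark B: refs=A, marked=A B C D J
Mark G: refs=E, marked=A B C D G J
Mark E: refs=E null I, marked=A B C D E G J
Mark I: refs=null C, marked=A B C D E G I J
Unmarked (collected): F H

Answer: 1 1 1 1 1 0 1 0 1 1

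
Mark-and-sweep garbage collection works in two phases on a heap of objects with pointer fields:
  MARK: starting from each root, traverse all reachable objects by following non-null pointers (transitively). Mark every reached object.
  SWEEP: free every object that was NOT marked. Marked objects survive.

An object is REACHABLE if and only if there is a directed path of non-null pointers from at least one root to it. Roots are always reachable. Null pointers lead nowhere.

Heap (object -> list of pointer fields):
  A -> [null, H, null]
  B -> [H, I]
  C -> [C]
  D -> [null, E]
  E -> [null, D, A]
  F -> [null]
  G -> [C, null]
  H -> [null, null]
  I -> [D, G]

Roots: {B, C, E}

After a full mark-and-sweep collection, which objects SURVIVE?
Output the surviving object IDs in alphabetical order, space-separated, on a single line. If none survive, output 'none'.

Answer: A B C D E G H I

Derivation:
Roots: B C E
Mark B: refs=H I, marked=B
Mark C: refs=C, marked=B C
Mark E: refs=null D A, marked=B C E
Mark H: refs=null null, marked=B C E H
Mark I: refs=D G, marked=B C E H I
Mark D: refs=null E, marked=B C D E H I
Mark A: refs=null H null, marked=A B C D E H I
Mark G: refs=C null, marked=A B C D E G H I
Unmarked (collected): F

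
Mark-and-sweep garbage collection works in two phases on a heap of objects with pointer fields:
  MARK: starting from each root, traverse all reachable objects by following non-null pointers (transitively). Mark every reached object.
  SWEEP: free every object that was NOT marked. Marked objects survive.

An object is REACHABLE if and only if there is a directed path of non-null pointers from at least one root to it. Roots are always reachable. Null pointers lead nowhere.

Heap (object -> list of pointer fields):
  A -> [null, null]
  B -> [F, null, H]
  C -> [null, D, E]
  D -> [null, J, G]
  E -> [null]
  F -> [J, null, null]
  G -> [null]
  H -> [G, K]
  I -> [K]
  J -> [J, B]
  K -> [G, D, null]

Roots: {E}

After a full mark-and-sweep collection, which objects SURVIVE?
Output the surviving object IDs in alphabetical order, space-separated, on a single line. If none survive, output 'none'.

Roots: E
Mark E: refs=null, marked=E
Unmarked (collected): A B C D F G H I J K

Answer: E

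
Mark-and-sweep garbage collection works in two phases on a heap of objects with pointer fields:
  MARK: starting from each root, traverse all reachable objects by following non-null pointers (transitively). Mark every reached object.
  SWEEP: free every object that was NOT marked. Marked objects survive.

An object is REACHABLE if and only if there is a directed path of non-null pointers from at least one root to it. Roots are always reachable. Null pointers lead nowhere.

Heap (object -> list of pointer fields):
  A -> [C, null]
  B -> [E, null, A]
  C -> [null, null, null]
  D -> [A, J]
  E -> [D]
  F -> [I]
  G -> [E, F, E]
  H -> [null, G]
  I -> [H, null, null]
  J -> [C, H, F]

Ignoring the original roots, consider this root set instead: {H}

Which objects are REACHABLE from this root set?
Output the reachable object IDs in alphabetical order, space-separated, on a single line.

Roots: H
Mark H: refs=null G, marked=H
Mark G: refs=E F E, marked=G H
Mark E: refs=D, marked=E G H
Mark F: refs=I, marked=E F G H
Mark D: refs=A J, marked=D E F G H
Mark I: refs=H null null, marked=D E F G H I
Mark A: refs=C null, marked=A D E F G H I
Mark J: refs=C H F, marked=A D E F G H I J
Mark C: refs=null null null, marked=A C D E F G H I J
Unmarked (collected): B

Answer: A C D E F G H I J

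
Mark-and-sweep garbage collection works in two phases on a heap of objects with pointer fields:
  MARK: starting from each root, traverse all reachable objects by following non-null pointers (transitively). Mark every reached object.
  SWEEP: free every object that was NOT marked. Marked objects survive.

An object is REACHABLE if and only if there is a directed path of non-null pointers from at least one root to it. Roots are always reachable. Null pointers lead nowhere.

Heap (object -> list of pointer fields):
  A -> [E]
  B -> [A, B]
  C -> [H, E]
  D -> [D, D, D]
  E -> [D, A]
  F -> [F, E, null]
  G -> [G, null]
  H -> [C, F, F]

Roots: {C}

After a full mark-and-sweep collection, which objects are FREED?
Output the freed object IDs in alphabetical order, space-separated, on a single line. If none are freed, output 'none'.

Roots: C
Mark C: refs=H E, marked=C
Mark H: refs=C F F, marked=C H
Mark E: refs=D A, marked=C E H
Mark F: refs=F E null, marked=C E F H
Mark D: refs=D D D, marked=C D E F H
Mark A: refs=E, marked=A C D E F H
Unmarked (collected): B G

Answer: B G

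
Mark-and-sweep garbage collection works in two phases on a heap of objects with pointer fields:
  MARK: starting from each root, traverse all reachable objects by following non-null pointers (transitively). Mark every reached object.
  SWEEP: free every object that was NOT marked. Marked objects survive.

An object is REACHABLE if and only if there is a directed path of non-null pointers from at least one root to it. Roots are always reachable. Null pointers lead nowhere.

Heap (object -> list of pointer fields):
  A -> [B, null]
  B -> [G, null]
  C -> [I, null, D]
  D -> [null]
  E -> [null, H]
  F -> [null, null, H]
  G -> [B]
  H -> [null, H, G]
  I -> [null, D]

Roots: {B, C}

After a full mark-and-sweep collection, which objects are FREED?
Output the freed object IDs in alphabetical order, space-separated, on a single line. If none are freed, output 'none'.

Answer: A E F H

Derivation:
Roots: B C
Mark B: refs=G null, marked=B
Mark C: refs=I null D, marked=B C
Mark G: refs=B, marked=B C G
Mark I: refs=null D, marked=B C G I
Mark D: refs=null, marked=B C D G I
Unmarked (collected): A E F H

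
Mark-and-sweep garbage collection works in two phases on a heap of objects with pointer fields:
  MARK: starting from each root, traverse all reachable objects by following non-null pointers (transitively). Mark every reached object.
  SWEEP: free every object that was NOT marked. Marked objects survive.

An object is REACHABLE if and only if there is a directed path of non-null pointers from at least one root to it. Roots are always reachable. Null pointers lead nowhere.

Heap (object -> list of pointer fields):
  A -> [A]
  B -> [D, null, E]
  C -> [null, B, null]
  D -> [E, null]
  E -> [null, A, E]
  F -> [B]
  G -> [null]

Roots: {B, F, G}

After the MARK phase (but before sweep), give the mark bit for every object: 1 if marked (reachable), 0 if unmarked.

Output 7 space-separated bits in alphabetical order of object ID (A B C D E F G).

Answer: 1 1 0 1 1 1 1

Derivation:
Roots: B F G
Mark B: refs=D null E, marked=B
Mark F: refs=B, marked=B F
Mark G: refs=null, marked=B F G
Mark D: refs=E null, marked=B D F G
Mark E: refs=null A E, marked=B D E F G
Mark A: refs=A, marked=A B D E F G
Unmarked (collected): C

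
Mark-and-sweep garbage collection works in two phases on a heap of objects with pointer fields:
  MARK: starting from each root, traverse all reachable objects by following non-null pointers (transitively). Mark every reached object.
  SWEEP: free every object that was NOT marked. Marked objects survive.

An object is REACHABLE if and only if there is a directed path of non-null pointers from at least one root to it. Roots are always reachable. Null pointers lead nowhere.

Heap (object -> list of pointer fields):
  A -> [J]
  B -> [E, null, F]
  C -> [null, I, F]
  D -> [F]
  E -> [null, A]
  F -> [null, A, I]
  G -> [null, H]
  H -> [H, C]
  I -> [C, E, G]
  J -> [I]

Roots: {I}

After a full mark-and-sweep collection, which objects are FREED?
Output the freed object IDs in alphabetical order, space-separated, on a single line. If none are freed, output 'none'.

Answer: B D

Derivation:
Roots: I
Mark I: refs=C E G, marked=I
Mark C: refs=null I F, marked=C I
Mark E: refs=null A, marked=C E I
Mark G: refs=null H, marked=C E G I
Mark F: refs=null A I, marked=C E F G I
Mark A: refs=J, marked=A C E F G I
Mark H: refs=H C, marked=A C E F G H I
Mark J: refs=I, marked=A C E F G H I J
Unmarked (collected): B D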